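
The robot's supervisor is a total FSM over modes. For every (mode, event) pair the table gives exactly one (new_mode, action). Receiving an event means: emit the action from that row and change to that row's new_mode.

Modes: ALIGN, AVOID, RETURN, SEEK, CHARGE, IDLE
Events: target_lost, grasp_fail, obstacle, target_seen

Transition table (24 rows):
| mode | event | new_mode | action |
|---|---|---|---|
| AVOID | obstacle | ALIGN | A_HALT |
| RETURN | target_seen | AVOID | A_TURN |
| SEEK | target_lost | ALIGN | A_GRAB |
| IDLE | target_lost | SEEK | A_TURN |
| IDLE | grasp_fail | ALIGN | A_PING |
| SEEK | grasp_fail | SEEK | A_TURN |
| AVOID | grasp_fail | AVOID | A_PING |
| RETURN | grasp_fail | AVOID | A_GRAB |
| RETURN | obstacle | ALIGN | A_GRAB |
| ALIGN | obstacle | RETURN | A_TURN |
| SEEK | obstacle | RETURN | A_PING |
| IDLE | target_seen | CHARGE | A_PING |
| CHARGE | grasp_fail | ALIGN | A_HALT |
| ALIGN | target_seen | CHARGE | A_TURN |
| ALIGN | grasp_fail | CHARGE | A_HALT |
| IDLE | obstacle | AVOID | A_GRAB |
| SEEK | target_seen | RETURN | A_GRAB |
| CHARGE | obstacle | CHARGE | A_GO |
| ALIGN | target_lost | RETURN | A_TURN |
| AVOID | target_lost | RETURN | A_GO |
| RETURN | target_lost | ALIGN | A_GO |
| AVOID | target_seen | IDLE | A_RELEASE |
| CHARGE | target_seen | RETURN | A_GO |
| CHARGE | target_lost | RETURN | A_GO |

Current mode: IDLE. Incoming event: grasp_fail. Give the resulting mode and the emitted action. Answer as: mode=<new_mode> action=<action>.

current mode = IDLE; filter table to that mode:
  (IDLE, target_lost) → (SEEK, A_TURN)
  (IDLE, grasp_fail) → (ALIGN, A_PING)  ← event matches
  (IDLE, target_seen) → (CHARGE, A_PING)
  (IDLE, obstacle) → (AVOID, A_GRAB)
event = grasp_fail selects (ALIGN, A_PING)

mode=ALIGN action=A_PING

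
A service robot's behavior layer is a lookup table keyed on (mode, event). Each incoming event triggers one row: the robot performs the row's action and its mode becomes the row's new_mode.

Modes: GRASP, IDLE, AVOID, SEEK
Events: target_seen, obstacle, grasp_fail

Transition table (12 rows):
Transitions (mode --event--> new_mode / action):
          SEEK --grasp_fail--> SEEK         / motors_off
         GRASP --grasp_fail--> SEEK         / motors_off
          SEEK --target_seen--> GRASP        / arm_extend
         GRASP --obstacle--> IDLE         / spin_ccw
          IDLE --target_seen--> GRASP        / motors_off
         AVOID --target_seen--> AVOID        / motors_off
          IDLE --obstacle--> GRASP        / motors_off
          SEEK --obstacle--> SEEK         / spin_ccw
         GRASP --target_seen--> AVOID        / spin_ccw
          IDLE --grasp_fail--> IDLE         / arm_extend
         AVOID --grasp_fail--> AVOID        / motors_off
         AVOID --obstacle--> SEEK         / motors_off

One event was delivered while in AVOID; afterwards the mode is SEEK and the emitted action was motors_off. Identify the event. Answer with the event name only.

try target_seen: (AVOID, target_seen) → (AVOID, motors_off)
try obstacle: (AVOID, obstacle) → (SEEK, motors_off)  ← matches
try grasp_fail: (AVOID, grasp_fail) → (AVOID, motors_off)

obstacle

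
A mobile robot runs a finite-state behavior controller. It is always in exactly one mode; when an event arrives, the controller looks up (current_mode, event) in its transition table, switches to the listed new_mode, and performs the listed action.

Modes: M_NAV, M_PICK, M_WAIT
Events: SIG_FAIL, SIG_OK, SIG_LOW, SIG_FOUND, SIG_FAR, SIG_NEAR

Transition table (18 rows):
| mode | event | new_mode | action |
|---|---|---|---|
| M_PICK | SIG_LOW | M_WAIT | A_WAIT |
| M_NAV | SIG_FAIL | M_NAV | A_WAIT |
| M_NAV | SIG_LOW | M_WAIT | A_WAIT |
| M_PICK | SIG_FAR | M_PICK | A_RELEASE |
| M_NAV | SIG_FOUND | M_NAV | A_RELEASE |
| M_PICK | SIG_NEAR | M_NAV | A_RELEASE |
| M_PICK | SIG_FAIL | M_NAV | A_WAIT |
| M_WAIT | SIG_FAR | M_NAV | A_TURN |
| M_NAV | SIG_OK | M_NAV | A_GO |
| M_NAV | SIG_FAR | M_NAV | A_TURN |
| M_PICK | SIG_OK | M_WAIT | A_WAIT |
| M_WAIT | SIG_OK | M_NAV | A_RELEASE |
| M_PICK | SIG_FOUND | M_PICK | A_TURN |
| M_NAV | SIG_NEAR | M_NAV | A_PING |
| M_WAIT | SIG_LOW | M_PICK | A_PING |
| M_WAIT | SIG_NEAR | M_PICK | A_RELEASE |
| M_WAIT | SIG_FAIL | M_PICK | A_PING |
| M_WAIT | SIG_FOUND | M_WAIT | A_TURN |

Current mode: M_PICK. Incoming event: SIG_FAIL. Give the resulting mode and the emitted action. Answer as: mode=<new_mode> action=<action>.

mode=M_NAV action=A_WAIT

current mode = M_PICK; filter table to that mode:
  (M_PICK, SIG_LOW) → (M_WAIT, A_WAIT)
  (M_PICK, SIG_FAR) → (M_PICK, A_RELEASE)
  (M_PICK, SIG_NEAR) → (M_NAV, A_RELEASE)
  (M_PICK, SIG_FAIL) → (M_NAV, A_WAIT)  ← event matches
  (M_PICK, SIG_OK) → (M_WAIT, A_WAIT)
  (M_PICK, SIG_FOUND) → (M_PICK, A_TURN)
event = SIG_FAIL selects (M_NAV, A_WAIT)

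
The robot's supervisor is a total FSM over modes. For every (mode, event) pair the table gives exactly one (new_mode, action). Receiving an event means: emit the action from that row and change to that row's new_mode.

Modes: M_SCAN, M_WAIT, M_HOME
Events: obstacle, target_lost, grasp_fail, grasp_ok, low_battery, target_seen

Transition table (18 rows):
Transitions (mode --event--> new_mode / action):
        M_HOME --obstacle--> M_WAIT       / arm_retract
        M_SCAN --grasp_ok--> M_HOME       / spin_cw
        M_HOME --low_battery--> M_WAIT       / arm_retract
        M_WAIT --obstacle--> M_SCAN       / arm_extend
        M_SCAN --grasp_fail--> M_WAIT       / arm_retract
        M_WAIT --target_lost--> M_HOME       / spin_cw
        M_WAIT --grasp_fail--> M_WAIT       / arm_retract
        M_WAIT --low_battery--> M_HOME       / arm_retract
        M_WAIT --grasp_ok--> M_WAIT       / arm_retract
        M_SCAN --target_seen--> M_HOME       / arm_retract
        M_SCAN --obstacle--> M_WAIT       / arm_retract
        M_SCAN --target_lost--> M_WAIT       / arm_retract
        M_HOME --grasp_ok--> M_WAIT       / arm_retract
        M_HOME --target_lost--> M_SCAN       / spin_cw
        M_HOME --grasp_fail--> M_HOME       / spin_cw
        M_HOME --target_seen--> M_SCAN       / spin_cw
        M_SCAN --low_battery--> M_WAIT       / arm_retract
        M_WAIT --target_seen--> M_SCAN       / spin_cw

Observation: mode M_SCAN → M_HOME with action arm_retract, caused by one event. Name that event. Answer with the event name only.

try obstacle: (M_SCAN, obstacle) → (M_WAIT, arm_retract)
try target_lost: (M_SCAN, target_lost) → (M_WAIT, arm_retract)
try grasp_fail: (M_SCAN, grasp_fail) → (M_WAIT, arm_retract)
try grasp_ok: (M_SCAN, grasp_ok) → (M_HOME, spin_cw)
try low_battery: (M_SCAN, low_battery) → (M_WAIT, arm_retract)
try target_seen: (M_SCAN, target_seen) → (M_HOME, arm_retract)  ← matches

target_seen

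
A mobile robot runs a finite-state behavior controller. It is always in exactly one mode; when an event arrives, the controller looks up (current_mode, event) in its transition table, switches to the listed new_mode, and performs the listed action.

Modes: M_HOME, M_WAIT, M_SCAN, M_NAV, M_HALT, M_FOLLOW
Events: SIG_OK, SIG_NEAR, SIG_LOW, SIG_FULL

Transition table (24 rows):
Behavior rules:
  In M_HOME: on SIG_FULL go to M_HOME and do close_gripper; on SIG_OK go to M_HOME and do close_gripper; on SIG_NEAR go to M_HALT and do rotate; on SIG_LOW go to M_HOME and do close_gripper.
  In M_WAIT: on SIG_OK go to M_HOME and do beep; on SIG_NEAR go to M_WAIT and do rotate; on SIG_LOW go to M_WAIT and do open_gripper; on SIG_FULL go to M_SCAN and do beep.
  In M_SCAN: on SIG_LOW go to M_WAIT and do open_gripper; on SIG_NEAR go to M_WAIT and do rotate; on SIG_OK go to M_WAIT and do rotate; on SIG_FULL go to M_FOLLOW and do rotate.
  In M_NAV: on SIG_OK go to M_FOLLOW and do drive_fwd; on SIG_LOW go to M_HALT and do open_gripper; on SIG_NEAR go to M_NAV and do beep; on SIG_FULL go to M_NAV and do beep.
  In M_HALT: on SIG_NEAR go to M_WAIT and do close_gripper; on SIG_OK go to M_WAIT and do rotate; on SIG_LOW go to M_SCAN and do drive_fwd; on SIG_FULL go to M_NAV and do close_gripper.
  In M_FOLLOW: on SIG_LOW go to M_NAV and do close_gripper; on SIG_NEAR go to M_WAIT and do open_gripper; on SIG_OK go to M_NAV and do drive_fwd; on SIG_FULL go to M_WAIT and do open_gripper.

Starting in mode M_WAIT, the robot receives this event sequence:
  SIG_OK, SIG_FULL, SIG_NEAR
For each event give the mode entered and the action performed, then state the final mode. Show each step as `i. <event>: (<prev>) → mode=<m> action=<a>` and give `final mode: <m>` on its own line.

1. SIG_OK: (M_WAIT) → mode=M_HOME action=beep
2. SIG_FULL: (M_HOME) → mode=M_HOME action=close_gripper
3. SIG_NEAR: (M_HOME) → mode=M_HALT action=rotate

final mode: M_HALT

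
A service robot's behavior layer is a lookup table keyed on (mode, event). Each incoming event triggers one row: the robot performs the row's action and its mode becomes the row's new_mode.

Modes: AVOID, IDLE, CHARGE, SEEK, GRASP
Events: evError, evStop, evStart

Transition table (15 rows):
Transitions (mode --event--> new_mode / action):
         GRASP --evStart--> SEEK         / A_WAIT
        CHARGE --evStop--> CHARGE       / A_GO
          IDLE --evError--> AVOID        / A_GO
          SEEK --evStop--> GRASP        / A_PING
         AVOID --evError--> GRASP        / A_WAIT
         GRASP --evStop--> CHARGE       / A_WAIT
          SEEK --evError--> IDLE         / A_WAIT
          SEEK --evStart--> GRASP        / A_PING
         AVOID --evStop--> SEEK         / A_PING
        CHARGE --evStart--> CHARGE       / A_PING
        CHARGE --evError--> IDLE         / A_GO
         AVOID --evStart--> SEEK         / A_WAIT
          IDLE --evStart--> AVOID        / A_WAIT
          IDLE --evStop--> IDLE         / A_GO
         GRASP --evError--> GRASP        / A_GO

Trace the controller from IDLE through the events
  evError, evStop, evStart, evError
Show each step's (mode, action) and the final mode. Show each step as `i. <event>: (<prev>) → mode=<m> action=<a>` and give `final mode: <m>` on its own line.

1. evError: (IDLE) → mode=AVOID action=A_GO
2. evStop: (AVOID) → mode=SEEK action=A_PING
3. evStart: (SEEK) → mode=GRASP action=A_PING
4. evError: (GRASP) → mode=GRASP action=A_GO

final mode: GRASP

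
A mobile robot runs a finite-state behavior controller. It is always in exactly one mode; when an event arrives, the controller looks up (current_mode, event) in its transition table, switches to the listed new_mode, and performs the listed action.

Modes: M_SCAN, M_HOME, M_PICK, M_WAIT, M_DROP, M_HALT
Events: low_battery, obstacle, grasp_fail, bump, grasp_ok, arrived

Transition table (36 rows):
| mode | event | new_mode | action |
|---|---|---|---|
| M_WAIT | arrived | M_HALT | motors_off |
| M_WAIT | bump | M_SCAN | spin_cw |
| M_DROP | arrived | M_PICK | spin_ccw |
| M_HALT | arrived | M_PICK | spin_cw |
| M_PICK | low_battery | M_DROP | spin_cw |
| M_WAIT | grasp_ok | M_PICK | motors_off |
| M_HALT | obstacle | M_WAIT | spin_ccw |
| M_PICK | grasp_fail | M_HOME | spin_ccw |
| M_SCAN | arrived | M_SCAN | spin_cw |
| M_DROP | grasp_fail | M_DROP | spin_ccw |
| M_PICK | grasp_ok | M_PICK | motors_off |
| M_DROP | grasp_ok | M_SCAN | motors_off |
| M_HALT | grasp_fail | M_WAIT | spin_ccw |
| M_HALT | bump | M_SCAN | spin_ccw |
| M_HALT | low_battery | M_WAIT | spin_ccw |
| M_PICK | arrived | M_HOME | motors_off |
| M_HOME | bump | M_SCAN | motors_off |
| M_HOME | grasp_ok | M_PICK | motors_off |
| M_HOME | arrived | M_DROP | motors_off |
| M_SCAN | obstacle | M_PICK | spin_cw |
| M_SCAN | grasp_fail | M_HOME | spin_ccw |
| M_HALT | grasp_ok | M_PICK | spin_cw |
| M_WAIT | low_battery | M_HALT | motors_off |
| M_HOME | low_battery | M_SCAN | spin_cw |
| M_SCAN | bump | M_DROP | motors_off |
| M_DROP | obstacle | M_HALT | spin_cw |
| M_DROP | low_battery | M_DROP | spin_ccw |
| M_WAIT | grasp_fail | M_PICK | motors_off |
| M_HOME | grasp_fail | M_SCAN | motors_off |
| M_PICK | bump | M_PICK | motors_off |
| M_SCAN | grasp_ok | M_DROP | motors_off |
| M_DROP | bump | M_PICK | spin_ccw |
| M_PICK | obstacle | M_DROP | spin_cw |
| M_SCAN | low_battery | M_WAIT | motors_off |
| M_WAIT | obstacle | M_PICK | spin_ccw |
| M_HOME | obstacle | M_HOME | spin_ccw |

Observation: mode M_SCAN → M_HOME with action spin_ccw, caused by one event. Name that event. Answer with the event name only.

grasp_fail

try low_battery: (M_SCAN, low_battery) → (M_WAIT, motors_off)
try obstacle: (M_SCAN, obstacle) → (M_PICK, spin_cw)
try grasp_fail: (M_SCAN, grasp_fail) → (M_HOME, spin_ccw)  ← matches
try bump: (M_SCAN, bump) → (M_DROP, motors_off)
try grasp_ok: (M_SCAN, grasp_ok) → (M_DROP, motors_off)
try arrived: (M_SCAN, arrived) → (M_SCAN, spin_cw)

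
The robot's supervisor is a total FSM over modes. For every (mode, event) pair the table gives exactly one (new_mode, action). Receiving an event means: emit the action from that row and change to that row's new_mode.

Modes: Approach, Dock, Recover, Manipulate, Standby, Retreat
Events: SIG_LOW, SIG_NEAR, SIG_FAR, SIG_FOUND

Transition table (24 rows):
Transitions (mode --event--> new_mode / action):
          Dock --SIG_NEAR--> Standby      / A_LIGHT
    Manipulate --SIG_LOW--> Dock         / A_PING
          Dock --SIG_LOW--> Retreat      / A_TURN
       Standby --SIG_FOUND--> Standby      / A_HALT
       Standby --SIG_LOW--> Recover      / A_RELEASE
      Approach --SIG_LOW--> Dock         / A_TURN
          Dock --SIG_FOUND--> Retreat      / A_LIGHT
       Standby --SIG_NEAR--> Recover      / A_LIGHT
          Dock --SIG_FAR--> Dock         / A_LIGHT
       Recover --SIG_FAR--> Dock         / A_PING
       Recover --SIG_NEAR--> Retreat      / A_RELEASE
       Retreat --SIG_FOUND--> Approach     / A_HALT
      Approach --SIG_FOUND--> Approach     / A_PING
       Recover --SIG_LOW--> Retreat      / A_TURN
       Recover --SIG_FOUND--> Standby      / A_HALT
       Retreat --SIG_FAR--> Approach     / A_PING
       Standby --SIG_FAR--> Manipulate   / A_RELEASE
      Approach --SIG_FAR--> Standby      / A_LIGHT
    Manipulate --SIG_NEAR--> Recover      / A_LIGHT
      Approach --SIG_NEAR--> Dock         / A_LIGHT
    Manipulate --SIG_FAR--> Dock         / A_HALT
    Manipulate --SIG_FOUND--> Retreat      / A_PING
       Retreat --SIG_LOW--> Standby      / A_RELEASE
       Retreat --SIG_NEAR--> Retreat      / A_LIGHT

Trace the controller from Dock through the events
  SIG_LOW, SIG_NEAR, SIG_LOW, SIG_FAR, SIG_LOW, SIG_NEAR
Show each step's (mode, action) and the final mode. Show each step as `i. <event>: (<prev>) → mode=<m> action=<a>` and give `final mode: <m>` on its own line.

1. SIG_LOW: (Dock) → mode=Retreat action=A_TURN
2. SIG_NEAR: (Retreat) → mode=Retreat action=A_LIGHT
3. SIG_LOW: (Retreat) → mode=Standby action=A_RELEASE
4. SIG_FAR: (Standby) → mode=Manipulate action=A_RELEASE
5. SIG_LOW: (Manipulate) → mode=Dock action=A_PING
6. SIG_NEAR: (Dock) → mode=Standby action=A_LIGHT

final mode: Standby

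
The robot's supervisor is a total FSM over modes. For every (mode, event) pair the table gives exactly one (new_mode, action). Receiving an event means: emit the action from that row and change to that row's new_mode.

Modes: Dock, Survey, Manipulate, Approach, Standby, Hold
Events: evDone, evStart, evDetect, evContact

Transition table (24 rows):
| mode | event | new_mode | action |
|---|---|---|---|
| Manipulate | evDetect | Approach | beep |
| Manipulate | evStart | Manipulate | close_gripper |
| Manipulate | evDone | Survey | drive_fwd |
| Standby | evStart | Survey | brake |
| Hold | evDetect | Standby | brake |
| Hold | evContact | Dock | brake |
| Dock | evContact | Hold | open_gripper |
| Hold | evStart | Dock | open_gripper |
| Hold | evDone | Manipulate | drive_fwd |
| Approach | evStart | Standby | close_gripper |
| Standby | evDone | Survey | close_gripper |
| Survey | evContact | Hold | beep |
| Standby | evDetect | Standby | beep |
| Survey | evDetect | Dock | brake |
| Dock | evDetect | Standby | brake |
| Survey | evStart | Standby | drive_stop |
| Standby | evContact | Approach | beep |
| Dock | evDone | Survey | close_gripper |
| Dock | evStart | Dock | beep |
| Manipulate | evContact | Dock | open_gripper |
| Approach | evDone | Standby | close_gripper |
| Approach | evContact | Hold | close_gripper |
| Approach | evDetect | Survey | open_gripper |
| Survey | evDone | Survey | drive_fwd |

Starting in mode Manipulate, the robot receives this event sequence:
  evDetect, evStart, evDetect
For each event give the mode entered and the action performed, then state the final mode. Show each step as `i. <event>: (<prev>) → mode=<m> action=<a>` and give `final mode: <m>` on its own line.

final mode: Standby

1. evDetect: (Manipulate) → mode=Approach action=beep
2. evStart: (Approach) → mode=Standby action=close_gripper
3. evDetect: (Standby) → mode=Standby action=beep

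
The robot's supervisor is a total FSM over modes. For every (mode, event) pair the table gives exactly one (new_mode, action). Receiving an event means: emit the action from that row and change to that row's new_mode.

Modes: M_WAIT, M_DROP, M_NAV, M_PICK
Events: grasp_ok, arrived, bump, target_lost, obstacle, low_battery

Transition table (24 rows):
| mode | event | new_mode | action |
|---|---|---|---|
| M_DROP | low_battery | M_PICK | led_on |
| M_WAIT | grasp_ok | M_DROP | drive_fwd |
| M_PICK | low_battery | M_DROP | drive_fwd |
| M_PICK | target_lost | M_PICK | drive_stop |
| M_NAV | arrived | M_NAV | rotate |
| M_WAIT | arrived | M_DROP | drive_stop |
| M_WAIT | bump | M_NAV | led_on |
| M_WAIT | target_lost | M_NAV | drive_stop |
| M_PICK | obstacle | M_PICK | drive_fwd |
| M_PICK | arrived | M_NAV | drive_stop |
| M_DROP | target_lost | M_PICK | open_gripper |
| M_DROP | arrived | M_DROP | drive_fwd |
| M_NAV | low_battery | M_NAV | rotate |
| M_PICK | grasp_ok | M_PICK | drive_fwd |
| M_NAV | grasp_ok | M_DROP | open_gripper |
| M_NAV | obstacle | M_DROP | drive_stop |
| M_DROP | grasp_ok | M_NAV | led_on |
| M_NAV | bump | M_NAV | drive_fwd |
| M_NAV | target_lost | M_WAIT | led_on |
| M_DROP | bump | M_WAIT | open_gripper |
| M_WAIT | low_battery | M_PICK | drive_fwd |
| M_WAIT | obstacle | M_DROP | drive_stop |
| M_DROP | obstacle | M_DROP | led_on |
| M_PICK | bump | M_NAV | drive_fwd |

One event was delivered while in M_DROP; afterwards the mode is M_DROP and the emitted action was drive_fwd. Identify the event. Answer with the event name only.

try grasp_ok: (M_DROP, grasp_ok) → (M_NAV, led_on)
try arrived: (M_DROP, arrived) → (M_DROP, drive_fwd)  ← matches
try bump: (M_DROP, bump) → (M_WAIT, open_gripper)
try target_lost: (M_DROP, target_lost) → (M_PICK, open_gripper)
try obstacle: (M_DROP, obstacle) → (M_DROP, led_on)
try low_battery: (M_DROP, low_battery) → (M_PICK, led_on)

arrived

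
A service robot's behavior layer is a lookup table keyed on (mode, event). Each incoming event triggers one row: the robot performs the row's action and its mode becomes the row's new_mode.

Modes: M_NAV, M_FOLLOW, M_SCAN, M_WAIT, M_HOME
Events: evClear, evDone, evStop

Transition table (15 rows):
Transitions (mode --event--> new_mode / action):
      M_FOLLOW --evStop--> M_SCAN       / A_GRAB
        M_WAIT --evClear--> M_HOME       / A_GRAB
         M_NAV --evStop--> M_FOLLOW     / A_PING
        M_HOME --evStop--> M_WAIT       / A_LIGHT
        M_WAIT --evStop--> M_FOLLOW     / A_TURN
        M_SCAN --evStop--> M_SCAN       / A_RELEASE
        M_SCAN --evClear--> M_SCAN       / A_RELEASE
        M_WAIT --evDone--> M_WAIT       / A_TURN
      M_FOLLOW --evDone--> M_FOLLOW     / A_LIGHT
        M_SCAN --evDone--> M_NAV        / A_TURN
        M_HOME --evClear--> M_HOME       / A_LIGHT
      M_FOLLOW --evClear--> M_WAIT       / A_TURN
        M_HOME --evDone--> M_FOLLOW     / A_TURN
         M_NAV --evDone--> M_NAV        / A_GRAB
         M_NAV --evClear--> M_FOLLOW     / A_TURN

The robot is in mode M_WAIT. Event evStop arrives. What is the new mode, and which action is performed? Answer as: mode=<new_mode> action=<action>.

mode=M_FOLLOW action=A_TURN

current mode = M_WAIT; filter table to that mode:
  (M_WAIT, evClear) → (M_HOME, A_GRAB)
  (M_WAIT, evStop) → (M_FOLLOW, A_TURN)  ← event matches
  (M_WAIT, evDone) → (M_WAIT, A_TURN)
event = evStop selects (M_FOLLOW, A_TURN)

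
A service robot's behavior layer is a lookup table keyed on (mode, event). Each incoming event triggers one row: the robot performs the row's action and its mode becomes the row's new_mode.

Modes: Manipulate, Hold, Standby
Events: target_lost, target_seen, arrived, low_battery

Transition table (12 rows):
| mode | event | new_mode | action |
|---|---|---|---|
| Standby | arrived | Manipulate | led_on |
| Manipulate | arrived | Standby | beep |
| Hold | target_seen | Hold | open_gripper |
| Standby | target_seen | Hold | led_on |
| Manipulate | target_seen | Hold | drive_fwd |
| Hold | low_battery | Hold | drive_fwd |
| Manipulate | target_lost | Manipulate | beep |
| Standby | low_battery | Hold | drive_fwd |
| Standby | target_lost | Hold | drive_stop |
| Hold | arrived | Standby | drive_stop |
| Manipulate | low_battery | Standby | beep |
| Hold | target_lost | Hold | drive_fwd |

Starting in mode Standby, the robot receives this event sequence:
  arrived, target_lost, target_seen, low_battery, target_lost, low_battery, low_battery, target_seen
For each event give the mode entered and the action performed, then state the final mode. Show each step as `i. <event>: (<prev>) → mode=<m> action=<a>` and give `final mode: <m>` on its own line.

1. arrived: (Standby) → mode=Manipulate action=led_on
2. target_lost: (Manipulate) → mode=Manipulate action=beep
3. target_seen: (Manipulate) → mode=Hold action=drive_fwd
4. low_battery: (Hold) → mode=Hold action=drive_fwd
5. target_lost: (Hold) → mode=Hold action=drive_fwd
6. low_battery: (Hold) → mode=Hold action=drive_fwd
7. low_battery: (Hold) → mode=Hold action=drive_fwd
8. target_seen: (Hold) → mode=Hold action=open_gripper

final mode: Hold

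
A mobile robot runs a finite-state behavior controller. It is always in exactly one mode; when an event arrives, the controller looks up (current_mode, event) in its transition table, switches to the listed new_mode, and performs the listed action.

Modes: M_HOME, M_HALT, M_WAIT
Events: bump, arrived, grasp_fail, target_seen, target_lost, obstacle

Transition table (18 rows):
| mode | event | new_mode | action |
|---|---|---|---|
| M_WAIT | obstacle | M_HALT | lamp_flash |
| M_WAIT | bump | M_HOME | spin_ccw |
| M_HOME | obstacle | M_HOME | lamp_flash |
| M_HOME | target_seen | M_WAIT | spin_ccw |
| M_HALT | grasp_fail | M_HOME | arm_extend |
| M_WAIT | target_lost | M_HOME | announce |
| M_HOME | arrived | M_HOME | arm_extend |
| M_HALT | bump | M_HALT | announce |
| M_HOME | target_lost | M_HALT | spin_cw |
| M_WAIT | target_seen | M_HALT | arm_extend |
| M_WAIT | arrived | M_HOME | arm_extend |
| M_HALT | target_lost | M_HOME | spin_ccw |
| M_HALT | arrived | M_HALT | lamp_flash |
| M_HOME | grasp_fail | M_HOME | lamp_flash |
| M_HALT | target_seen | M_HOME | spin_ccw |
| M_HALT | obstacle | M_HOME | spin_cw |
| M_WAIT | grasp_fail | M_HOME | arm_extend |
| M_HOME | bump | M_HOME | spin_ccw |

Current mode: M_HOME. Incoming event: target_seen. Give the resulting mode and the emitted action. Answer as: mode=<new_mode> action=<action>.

mode=M_WAIT action=spin_ccw

current mode = M_HOME; filter table to that mode:
  (M_HOME, obstacle) → (M_HOME, lamp_flash)
  (M_HOME, target_seen) → (M_WAIT, spin_ccw)  ← event matches
  (M_HOME, arrived) → (M_HOME, arm_extend)
  (M_HOME, target_lost) → (M_HALT, spin_cw)
  (M_HOME, grasp_fail) → (M_HOME, lamp_flash)
  (M_HOME, bump) → (M_HOME, spin_ccw)
event = target_seen selects (M_WAIT, spin_ccw)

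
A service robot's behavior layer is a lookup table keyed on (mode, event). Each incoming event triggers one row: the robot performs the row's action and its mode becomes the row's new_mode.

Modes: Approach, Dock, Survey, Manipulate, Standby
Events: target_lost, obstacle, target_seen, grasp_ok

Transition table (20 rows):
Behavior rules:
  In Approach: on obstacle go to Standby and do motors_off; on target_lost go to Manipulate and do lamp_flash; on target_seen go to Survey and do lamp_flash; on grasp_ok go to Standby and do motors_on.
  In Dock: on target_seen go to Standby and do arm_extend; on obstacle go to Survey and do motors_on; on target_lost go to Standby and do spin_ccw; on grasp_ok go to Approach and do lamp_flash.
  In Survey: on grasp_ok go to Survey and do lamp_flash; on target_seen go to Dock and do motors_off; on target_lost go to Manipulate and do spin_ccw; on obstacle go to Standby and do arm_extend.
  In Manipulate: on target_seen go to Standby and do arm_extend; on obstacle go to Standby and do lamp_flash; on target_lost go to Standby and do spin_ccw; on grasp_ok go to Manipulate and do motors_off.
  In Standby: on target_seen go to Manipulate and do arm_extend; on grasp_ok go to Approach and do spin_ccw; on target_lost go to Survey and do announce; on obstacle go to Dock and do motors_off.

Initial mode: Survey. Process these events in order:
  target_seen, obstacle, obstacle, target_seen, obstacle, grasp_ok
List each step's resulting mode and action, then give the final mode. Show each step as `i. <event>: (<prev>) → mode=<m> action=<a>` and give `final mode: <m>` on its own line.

final mode: Approach

1. target_seen: (Survey) → mode=Dock action=motors_off
2. obstacle: (Dock) → mode=Survey action=motors_on
3. obstacle: (Survey) → mode=Standby action=arm_extend
4. target_seen: (Standby) → mode=Manipulate action=arm_extend
5. obstacle: (Manipulate) → mode=Standby action=lamp_flash
6. grasp_ok: (Standby) → mode=Approach action=spin_ccw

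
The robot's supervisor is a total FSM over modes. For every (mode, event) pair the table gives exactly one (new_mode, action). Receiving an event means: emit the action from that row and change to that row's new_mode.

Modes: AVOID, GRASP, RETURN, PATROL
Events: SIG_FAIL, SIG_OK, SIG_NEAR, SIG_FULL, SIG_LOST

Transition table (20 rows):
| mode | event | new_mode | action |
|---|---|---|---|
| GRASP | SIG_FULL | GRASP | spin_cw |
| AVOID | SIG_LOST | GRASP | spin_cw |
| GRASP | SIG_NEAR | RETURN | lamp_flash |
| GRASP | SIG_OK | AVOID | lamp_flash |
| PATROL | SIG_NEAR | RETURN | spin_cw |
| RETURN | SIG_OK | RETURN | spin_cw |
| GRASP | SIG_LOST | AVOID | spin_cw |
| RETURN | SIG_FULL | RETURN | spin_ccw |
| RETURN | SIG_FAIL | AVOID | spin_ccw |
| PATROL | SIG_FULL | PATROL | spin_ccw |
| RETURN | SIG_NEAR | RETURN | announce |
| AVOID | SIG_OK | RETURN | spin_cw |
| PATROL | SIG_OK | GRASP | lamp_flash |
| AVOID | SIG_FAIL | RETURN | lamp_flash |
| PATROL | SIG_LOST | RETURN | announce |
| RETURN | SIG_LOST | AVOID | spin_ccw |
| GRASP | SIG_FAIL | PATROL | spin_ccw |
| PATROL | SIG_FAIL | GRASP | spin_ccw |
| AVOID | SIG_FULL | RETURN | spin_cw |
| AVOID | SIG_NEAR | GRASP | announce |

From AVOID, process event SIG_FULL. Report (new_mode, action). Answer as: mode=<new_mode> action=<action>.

mode=RETURN action=spin_cw

current mode = AVOID; filter table to that mode:
  (AVOID, SIG_LOST) → (GRASP, spin_cw)
  (AVOID, SIG_OK) → (RETURN, spin_cw)
  (AVOID, SIG_FAIL) → (RETURN, lamp_flash)
  (AVOID, SIG_FULL) → (RETURN, spin_cw)  ← event matches
  (AVOID, SIG_NEAR) → (GRASP, announce)
event = SIG_FULL selects (RETURN, spin_cw)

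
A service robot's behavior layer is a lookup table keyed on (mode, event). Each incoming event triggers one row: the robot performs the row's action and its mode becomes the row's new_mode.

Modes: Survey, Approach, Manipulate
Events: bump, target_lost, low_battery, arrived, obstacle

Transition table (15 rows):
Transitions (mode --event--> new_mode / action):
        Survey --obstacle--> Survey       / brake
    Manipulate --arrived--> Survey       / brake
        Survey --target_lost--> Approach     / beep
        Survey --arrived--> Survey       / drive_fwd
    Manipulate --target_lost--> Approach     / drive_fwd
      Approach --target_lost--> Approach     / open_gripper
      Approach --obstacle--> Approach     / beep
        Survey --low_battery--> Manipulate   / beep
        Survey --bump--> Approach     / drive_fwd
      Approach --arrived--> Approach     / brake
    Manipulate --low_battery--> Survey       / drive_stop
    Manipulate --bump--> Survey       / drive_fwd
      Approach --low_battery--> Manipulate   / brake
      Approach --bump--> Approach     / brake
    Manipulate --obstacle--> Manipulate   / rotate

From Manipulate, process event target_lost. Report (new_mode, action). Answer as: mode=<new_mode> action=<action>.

mode=Approach action=drive_fwd

current mode = Manipulate; filter table to that mode:
  (Manipulate, arrived) → (Survey, brake)
  (Manipulate, target_lost) → (Approach, drive_fwd)  ← event matches
  (Manipulate, low_battery) → (Survey, drive_stop)
  (Manipulate, bump) → (Survey, drive_fwd)
  (Manipulate, obstacle) → (Manipulate, rotate)
event = target_lost selects (Approach, drive_fwd)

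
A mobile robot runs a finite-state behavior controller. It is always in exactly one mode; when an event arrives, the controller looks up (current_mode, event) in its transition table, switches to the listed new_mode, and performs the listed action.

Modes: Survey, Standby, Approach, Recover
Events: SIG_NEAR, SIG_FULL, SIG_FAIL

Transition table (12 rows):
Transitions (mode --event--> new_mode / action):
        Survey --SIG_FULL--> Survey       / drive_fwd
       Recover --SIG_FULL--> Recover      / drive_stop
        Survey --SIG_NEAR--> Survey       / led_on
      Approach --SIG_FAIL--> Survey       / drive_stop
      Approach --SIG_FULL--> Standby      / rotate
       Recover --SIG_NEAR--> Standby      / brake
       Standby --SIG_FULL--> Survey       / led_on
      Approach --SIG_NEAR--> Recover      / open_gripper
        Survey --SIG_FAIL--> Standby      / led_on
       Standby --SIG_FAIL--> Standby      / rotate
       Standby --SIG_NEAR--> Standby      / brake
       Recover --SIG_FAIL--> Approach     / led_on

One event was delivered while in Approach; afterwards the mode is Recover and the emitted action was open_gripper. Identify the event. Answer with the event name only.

SIG_NEAR

try SIG_NEAR: (Approach, SIG_NEAR) → (Recover, open_gripper)  ← matches
try SIG_FULL: (Approach, SIG_FULL) → (Standby, rotate)
try SIG_FAIL: (Approach, SIG_FAIL) → (Survey, drive_stop)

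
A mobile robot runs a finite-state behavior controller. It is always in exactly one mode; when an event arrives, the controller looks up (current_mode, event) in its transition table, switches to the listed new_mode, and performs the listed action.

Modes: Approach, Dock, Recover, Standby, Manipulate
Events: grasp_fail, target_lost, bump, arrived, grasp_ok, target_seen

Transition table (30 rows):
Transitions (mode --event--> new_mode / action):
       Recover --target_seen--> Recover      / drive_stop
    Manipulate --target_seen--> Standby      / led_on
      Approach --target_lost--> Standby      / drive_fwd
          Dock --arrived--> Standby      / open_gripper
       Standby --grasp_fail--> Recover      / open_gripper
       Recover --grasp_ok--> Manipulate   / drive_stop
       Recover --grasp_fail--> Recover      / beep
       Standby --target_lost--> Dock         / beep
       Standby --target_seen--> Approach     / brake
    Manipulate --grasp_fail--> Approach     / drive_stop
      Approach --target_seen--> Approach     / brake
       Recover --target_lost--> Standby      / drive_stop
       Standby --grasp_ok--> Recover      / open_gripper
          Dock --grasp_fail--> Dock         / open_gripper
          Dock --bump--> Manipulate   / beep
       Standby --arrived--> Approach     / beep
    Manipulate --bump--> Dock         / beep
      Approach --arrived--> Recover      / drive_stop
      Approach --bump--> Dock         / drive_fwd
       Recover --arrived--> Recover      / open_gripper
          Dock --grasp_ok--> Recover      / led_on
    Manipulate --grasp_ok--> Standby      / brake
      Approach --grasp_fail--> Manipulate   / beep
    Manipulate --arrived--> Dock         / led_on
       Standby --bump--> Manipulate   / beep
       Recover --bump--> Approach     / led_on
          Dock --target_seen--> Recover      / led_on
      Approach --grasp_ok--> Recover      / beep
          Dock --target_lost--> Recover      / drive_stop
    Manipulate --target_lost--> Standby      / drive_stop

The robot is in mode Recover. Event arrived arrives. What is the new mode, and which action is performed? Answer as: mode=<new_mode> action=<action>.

current mode = Recover; filter table to that mode:
  (Recover, target_seen) → (Recover, drive_stop)
  (Recover, grasp_ok) → (Manipulate, drive_stop)
  (Recover, grasp_fail) → (Recover, beep)
  (Recover, target_lost) → (Standby, drive_stop)
  (Recover, arrived) → (Recover, open_gripper)  ← event matches
  (Recover, bump) → (Approach, led_on)
event = arrived selects (Recover, open_gripper)

mode=Recover action=open_gripper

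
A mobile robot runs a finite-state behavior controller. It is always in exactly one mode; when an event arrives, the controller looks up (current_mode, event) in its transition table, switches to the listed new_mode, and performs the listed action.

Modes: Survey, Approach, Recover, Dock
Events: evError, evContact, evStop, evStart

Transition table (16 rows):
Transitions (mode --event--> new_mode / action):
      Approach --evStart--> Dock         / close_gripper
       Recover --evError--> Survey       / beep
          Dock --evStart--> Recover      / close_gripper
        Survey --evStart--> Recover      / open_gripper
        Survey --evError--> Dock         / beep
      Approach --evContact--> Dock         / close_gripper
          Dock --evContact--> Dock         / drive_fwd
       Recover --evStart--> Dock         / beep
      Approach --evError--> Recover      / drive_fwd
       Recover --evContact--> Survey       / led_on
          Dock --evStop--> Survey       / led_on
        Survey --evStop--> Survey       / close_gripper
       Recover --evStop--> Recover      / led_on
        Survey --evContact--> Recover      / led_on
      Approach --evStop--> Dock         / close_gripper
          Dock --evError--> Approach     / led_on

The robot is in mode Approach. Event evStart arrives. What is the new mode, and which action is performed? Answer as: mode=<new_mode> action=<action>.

current mode = Approach; filter table to that mode:
  (Approach, evStart) → (Dock, close_gripper)  ← event matches
  (Approach, evContact) → (Dock, close_gripper)
  (Approach, evError) → (Recover, drive_fwd)
  (Approach, evStop) → (Dock, close_gripper)
event = evStart selects (Dock, close_gripper)

mode=Dock action=close_gripper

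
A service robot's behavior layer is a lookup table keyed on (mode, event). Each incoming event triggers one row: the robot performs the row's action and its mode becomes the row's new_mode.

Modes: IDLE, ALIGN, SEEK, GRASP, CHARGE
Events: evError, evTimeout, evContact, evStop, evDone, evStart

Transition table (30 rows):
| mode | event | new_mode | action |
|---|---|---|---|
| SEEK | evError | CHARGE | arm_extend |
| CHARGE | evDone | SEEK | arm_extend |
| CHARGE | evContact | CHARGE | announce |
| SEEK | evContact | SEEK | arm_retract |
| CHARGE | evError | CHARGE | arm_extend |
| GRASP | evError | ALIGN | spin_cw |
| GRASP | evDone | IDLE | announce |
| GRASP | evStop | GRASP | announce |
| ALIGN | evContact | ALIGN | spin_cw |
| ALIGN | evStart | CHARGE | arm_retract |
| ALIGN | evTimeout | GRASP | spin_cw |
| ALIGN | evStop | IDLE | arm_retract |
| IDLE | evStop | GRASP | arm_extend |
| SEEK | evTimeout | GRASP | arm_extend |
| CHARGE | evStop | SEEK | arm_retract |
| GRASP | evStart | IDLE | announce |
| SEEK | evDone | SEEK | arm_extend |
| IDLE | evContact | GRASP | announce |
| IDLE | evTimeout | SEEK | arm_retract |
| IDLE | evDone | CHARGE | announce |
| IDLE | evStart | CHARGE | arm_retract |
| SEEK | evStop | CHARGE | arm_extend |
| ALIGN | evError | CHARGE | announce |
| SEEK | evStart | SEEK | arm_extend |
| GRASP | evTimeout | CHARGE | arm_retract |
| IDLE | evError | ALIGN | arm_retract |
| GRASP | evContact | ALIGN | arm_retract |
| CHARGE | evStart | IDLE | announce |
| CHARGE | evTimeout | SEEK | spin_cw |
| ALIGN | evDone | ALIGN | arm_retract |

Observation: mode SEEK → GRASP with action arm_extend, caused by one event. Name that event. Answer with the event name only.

try evError: (SEEK, evError) → (CHARGE, arm_extend)
try evTimeout: (SEEK, evTimeout) → (GRASP, arm_extend)  ← matches
try evContact: (SEEK, evContact) → (SEEK, arm_retract)
try evStop: (SEEK, evStop) → (CHARGE, arm_extend)
try evDone: (SEEK, evDone) → (SEEK, arm_extend)
try evStart: (SEEK, evStart) → (SEEK, arm_extend)

evTimeout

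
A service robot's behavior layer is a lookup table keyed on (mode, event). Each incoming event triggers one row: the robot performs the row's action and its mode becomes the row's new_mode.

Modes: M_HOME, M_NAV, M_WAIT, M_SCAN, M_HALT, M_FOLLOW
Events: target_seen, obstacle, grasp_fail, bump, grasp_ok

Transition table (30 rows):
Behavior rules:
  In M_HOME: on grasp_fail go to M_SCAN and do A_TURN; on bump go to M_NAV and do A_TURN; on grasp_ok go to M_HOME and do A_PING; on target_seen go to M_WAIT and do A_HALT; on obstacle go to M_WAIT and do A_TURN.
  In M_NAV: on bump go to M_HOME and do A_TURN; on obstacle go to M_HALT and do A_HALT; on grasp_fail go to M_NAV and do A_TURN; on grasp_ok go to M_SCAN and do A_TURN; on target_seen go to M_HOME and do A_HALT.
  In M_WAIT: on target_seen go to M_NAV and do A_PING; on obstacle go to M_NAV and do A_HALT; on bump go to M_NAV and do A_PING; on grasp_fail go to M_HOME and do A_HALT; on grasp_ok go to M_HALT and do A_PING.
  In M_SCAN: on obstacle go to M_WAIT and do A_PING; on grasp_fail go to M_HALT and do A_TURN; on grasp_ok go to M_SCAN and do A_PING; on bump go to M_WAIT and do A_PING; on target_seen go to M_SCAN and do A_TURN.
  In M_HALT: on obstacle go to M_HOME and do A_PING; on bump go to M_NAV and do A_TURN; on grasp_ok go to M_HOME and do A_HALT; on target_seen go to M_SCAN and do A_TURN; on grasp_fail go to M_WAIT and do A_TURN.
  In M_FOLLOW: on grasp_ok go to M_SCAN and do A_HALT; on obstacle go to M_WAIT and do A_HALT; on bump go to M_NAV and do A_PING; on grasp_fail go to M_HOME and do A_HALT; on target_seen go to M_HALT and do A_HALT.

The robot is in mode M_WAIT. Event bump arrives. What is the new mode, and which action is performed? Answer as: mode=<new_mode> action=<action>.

mode=M_NAV action=A_PING

current mode = M_WAIT; filter table to that mode:
  (M_WAIT, target_seen) → (M_NAV, A_PING)
  (M_WAIT, obstacle) → (M_NAV, A_HALT)
  (M_WAIT, bump) → (M_NAV, A_PING)  ← event matches
  (M_WAIT, grasp_fail) → (M_HOME, A_HALT)
  (M_WAIT, grasp_ok) → (M_HALT, A_PING)
event = bump selects (M_NAV, A_PING)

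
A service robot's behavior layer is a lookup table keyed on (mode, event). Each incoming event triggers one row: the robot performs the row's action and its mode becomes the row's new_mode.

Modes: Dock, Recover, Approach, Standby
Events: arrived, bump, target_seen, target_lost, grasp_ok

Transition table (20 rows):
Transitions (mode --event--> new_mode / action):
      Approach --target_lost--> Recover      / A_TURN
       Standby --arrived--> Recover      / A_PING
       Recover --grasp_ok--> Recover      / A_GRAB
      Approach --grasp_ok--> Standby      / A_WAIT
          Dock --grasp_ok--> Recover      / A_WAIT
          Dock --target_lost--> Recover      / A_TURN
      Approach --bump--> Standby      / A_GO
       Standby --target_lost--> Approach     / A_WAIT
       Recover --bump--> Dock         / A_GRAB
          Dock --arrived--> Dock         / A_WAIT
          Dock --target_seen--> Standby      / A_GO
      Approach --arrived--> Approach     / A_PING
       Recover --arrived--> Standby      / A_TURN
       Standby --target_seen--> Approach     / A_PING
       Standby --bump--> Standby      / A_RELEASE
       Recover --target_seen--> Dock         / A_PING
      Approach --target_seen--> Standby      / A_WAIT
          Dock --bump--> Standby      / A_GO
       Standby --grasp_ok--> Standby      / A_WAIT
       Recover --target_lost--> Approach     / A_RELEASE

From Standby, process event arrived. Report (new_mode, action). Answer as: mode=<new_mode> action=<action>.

mode=Recover action=A_PING

current mode = Standby; filter table to that mode:
  (Standby, arrived) → (Recover, A_PING)  ← event matches
  (Standby, target_lost) → (Approach, A_WAIT)
  (Standby, target_seen) → (Approach, A_PING)
  (Standby, bump) → (Standby, A_RELEASE)
  (Standby, grasp_ok) → (Standby, A_WAIT)
event = arrived selects (Recover, A_PING)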